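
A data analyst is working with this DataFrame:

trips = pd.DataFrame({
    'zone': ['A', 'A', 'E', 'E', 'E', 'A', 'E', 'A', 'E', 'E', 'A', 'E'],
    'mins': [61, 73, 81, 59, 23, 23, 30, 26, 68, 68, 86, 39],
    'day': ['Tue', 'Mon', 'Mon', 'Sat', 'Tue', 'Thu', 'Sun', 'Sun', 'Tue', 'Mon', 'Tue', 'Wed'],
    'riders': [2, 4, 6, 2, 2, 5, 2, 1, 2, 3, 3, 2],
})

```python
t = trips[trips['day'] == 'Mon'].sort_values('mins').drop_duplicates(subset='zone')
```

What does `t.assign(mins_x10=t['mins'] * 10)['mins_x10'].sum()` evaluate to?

filter rows where day == 'Mon':
  zone  mins  day  riders
1    A    73  Mon       4
2    E    81  Mon       6
9    E    68  Mon       3
sort by mins:
  zone  mins  day  riders
9    E    68  Mon       3
1    A    73  Mon       4
2    E    81  Mon       6
drop duplicate zone (keep=first):
  zone  mins  day  riders
9    E    68  Mon       3
1    A    73  Mon       4
add column mins_x10 = t['mins'] * 10:
  zone  mins  day  riders  mins_x10
9    E    68  Mon       3       680
1    A    73  Mon       4       730

1410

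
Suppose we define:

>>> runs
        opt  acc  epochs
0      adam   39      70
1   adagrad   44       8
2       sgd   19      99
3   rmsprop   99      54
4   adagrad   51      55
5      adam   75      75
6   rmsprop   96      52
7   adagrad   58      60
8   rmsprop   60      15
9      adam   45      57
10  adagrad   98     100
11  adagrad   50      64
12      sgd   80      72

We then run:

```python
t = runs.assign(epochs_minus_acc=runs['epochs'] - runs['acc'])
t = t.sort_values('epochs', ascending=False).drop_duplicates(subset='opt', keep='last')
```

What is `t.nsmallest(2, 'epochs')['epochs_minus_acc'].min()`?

-45

add column epochs_minus_acc = runs['epochs'] - runs['acc']:
        opt  acc  epochs  epochs_minus_acc
0      adam   39      70                31
1   adagrad   44       8               -36
2       sgd   19      99                80
3   rmsprop   99      54               -45
4   adagrad   51      55                 4
5      adam   75      75                 0
6   rmsprop   96      52               -44
7   adagrad   58      60                 2
8   rmsprop   60      15               -45
9      adam   45      57                12
10  adagrad   98     100                 2
11  adagrad   50      64                14
12      sgd   80      72                -8
sort by epochs descending:
        opt  acc  epochs  epochs_minus_acc
10  adagrad   98     100                 2
2       sgd   19      99                80
5      adam   75      75                 0
12      sgd   80      72                -8
0      adam   39      70                31
11  adagrad   50      64                14
7   adagrad   58      60                 2
9      adam   45      57                12
4   adagrad   51      55                 4
3   rmsprop   99      54               -45
6   rmsprop   96      52               -44
8   rmsprop   60      15               -45
1   adagrad   44       8               -36
drop duplicate opt (keep=last):
        opt  acc  epochs  epochs_minus_acc
12      sgd   80      72                -8
9      adam   45      57                12
8   rmsprop   60      15               -45
1   adagrad   44       8               -36
take 2 rows with smallest epochs:
       opt  acc  epochs  epochs_minus_acc
1  adagrad   44       8               -36
8  rmsprop   60      15               -45
min of column 'epochs_minus_acc' → -45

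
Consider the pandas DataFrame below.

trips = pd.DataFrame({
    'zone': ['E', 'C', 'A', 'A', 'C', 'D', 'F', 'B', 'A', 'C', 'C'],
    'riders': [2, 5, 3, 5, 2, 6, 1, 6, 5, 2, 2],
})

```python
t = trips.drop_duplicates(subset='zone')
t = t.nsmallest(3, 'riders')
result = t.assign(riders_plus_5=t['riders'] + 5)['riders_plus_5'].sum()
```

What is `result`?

21

drop duplicate zone (keep=first):
  zone  riders
0    E       2
1    C       5
2    A       3
5    D       6
6    F       1
7    B       6
take 3 rows with smallest riders:
  zone  riders
6    F       1
0    E       2
2    A       3
add column riders_plus_5 = t['riders'] + 5:
  zone  riders  riders_plus_5
6    F       1              6
0    E       2              7
2    A       3              8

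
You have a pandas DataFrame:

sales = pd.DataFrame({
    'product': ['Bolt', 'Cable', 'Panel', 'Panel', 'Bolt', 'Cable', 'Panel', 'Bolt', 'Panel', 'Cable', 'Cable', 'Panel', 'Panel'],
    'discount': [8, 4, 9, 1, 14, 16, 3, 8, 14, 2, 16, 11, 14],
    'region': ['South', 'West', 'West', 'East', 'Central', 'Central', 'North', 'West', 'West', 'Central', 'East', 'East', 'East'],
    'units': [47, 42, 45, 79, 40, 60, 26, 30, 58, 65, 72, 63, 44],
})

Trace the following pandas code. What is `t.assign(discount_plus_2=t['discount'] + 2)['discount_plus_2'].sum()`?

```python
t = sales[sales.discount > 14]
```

filter rows where discount > 14:
   product  discount   region  units
5    Cable        16  Central     60
10   Cable        16     East     72
add column discount_plus_2 = t['discount'] + 2:
   product  discount   region  units  discount_plus_2
5    Cable        16  Central     60               18
10   Cable        16     East     72               18
The sum of column 'discount_plus_2' is 36.

36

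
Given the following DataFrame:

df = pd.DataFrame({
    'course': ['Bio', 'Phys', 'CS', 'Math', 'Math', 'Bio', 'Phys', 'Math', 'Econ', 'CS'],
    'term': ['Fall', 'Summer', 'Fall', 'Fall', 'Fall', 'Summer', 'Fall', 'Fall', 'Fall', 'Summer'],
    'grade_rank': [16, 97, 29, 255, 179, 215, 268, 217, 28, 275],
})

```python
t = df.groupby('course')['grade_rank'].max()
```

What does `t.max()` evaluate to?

group by course, max of grade_rank:
course
Bio     215
CS      275
Econ     28
Math    255
Phys    268
Name: grade_rank, dtype: int64
max of the resulting series → 275

275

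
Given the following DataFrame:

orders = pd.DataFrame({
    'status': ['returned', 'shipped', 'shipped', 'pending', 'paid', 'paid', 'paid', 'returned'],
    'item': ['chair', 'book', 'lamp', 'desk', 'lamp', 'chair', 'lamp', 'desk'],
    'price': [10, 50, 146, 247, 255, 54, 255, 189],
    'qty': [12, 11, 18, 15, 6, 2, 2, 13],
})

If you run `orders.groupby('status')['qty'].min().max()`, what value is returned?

15

group by status, min of qty:
status
paid         2
pending     15
returned    12
shipped     11
Name: qty, dtype: int64
max of the resulting series → 15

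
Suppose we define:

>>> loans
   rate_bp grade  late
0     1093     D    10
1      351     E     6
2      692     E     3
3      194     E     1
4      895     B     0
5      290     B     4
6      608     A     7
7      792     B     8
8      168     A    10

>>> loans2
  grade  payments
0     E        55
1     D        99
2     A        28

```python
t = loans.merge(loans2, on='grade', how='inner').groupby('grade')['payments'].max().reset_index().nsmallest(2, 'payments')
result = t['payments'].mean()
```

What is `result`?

41.5

merge on 'grade' (how='inner') → 6 rows:
   rate_bp grade  late  payments
0     1093     D    10        99
1      351     E     6        55
2      692     E     3        55
3      194     E     1        55
4      608     A     7        28
5      168     A    10        28
group by grade, max of payments:
grade
A    28
D    99
E    55
Name: payments, dtype: int64
reset_index():
  grade  payments
0     A        28
1     D        99
2     E        55
take 2 rows with smallest payments:
  grade  payments
0     A        28
2     E        55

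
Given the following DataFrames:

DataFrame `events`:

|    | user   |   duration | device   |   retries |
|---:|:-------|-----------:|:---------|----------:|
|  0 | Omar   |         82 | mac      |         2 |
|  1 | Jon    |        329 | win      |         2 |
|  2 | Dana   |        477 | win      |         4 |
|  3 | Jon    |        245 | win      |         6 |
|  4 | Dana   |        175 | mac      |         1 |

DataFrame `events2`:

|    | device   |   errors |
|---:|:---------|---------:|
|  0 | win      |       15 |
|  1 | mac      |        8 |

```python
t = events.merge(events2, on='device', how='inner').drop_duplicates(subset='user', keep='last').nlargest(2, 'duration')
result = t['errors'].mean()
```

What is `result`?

merge on 'device' (how='inner') → 5 rows:
   user  duration device  retries  errors
0  Omar        82    mac        2       8
1   Jon       329    win        2      15
2  Dana       477    win        4      15
3   Jon       245    win        6      15
4  Dana       175    mac        1       8
drop duplicate user (keep=last):
   user  duration device  retries  errors
0  Omar        82    mac        2       8
3   Jon       245    win        6      15
4  Dana       175    mac        1       8
take 2 rows with largest duration:
   user  duration device  retries  errors
3   Jon       245    win        6      15
4  Dana       175    mac        1       8

11.5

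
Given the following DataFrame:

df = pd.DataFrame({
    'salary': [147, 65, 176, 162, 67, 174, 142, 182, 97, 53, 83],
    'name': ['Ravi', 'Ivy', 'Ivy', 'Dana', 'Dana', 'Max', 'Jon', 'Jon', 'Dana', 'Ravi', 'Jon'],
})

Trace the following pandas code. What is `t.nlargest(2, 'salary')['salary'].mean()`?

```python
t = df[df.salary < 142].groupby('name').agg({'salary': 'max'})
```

filter rows where salary < 142:
    salary  name
1       65   Ivy
4       67  Dana
8       97  Dana
9       53  Ravi
10      83   Jon
group by name, max of salary:
      salary
name        
Dana      97
Ivy       65
Jon       83
Ravi      53
take 2 rows with largest salary:
      salary
name        
Dana      97
Jon       83
Hence 90.0.

90.0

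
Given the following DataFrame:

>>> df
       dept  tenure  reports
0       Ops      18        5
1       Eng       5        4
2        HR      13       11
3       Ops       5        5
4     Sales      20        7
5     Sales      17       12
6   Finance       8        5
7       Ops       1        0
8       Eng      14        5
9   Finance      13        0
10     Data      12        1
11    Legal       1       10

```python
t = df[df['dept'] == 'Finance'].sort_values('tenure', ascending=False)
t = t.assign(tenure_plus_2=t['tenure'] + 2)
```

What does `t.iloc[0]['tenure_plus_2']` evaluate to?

15

filter rows where dept == 'Finance':
      dept  tenure  reports
6  Finance       8        5
9  Finance      13        0
sort by tenure descending:
      dept  tenure  reports
9  Finance      13        0
6  Finance       8        5
add column tenure_plus_2 = t['tenure'] + 2:
      dept  tenure  reports  tenure_plus_2
9  Finance      13        0             15
6  Finance       8        5             10
So iloc[0]['tenure_plus_2'] = 15.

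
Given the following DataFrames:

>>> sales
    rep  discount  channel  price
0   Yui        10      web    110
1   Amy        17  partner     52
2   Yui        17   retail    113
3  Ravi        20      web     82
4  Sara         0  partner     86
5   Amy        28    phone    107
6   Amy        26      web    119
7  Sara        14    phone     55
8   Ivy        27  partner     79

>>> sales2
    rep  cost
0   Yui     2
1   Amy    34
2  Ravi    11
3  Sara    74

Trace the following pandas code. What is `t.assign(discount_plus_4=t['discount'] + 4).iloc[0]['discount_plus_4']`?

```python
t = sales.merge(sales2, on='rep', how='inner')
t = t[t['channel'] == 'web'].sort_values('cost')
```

14

merge on 'rep' (how='inner') → 8 rows:
    rep  discount  channel  price  cost
0   Yui        10      web    110     2
1   Amy        17  partner     52    34
2   Yui        17   retail    113     2
3  Ravi        20      web     82    11
4  Sara         0  partner     86    74
5   Amy        28    phone    107    34
6   Amy        26      web    119    34
7  Sara        14    phone     55    74
filter rows where channel == 'web':
    rep  discount channel  price  cost
0   Yui        10     web    110     2
3  Ravi        20     web     82    11
6   Amy        26     web    119    34
sort by cost:
    rep  discount channel  price  cost
0   Yui        10     web    110     2
3  Ravi        20     web     82    11
6   Amy        26     web    119    34
add column discount_plus_4 = t['discount'] + 4:
    rep  discount channel  price  cost  discount_plus_4
0   Yui        10     web    110     2               14
3  Ravi        20     web     82    11               24
6   Amy        26     web    119    34               30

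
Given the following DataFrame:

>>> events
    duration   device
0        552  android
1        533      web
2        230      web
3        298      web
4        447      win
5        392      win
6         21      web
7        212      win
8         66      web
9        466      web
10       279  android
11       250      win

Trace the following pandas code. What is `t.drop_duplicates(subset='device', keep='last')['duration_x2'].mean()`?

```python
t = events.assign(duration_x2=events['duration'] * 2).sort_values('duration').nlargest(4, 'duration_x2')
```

976.666666667

add column duration_x2 = events['duration'] * 2:
    duration   device  duration_x2
0        552  android         1104
1        533      web         1066
2        230      web          460
3        298      web          596
4        447      win          894
5        392      win          784
6         21      web           42
7        212      win          424
8         66      web          132
9        466      web          932
10       279  android          558
11       250      win          500
sort by duration:
    duration   device  duration_x2
6         21      web           42
8         66      web          132
7        212      win          424
2        230      web          460
11       250      win          500
10       279  android          558
3        298      web          596
5        392      win          784
4        447      win          894
9        466      web          932
1        533      web         1066
0        552  android         1104
take 4 rows with largest duration_x2:
   duration   device  duration_x2
0       552  android         1104
1       533      web         1066
9       466      web          932
4       447      win          894
drop duplicate device (keep=last):
   duration   device  duration_x2
0       552  android         1104
9       466      web          932
4       447      win          894
So mean() = 976.666666667.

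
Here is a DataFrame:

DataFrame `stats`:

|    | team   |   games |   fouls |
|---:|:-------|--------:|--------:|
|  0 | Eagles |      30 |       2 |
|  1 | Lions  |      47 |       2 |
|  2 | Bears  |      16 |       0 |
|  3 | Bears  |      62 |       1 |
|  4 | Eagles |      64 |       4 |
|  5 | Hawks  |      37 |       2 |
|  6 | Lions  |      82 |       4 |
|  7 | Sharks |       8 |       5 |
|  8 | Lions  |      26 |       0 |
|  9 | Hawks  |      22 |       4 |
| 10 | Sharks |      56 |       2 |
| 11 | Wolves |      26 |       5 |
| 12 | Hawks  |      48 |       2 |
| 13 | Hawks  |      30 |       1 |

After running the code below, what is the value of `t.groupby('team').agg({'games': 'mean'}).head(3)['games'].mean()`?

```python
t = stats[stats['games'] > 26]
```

filter rows where games > 26:
      team  games  fouls
0   Eagles     30      2
1    Lions     47      2
3    Bears     62      1
4   Eagles     64      4
5    Hawks     37      2
6    Lions     82      4
10  Sharks     56      2
12   Hawks     48      2
13   Hawks     30      1
group by team, mean of games:
            games
team             
Bears   62.000000
Eagles  47.000000
Hawks   38.333333
Lions   64.500000
Sharks  56.000000
take first 3 rows:
            games
team             
Bears   62.000000
Eagles  47.000000
Hawks   38.333333
Reading off the mean of column 'games', we get 49.1111111111.

49.1111111111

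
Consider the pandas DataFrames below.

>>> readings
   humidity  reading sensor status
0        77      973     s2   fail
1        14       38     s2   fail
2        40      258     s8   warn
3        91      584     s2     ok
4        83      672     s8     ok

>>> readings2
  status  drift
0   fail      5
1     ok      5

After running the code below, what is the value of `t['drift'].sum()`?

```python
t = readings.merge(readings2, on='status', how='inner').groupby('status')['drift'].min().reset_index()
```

merge on 'status' (how='inner') → 4 rows:
   humidity  reading sensor status  drift
0        77      973     s2   fail      5
1        14       38     s2   fail      5
2        91      584     s2     ok      5
3        83      672     s8     ok      5
group by status, min of drift:
status
fail    5
ok      5
Name: drift, dtype: int64
reset_index():
  status  drift
0   fail      5
1     ok      5
sum of column 'drift' → 10

10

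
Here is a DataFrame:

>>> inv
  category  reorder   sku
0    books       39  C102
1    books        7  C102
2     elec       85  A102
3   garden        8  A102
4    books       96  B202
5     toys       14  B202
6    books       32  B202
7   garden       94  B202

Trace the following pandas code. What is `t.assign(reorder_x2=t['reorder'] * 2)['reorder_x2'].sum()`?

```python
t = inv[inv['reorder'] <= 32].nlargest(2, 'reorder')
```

92

filter rows where reorder <= 32:
  category  reorder   sku
1    books        7  C102
3   garden        8  A102
5     toys       14  B202
6    books       32  B202
take 2 rows with largest reorder:
  category  reorder   sku
6    books       32  B202
5     toys       14  B202
add column reorder_x2 = t['reorder'] * 2:
  category  reorder   sku  reorder_x2
6    books       32  B202          64
5     toys       14  B202          28
Finally, sum of column 'reorder_x2' = 92.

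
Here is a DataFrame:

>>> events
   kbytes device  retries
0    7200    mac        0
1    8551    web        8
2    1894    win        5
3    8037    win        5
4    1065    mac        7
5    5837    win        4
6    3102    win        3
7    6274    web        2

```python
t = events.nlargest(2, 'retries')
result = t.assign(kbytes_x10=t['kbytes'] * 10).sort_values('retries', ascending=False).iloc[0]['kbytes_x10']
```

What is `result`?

85510

take 2 rows with largest retries:
   kbytes device  retries
1    8551    web        8
4    1065    mac        7
add column kbytes_x10 = t['kbytes'] * 10:
   kbytes device  retries  kbytes_x10
1    8551    web        8       85510
4    1065    mac        7       10650
sort by retries descending:
   kbytes device  retries  kbytes_x10
1    8551    web        8       85510
4    1065    mac        7       10650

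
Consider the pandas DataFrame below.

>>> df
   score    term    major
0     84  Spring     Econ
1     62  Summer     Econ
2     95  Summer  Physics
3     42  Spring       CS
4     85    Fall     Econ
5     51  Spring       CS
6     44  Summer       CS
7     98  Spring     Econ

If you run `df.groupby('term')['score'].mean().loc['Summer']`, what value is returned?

67.0

group by term, mean of score:
term
Fall      85.00
Spring    68.75
Summer    67.00
Name: score, dtype: float64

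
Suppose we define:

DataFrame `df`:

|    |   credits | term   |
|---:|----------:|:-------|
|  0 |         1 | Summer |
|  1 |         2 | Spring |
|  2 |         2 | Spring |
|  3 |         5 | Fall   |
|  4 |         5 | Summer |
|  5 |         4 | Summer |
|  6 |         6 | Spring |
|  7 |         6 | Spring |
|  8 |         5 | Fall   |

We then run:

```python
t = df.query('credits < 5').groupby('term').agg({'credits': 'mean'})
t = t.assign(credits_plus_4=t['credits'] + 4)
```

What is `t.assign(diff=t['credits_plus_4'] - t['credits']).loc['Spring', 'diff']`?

4.0

filter rows where credits < 5:
   credits    term
0        1  Summer
1        2  Spring
2        2  Spring
5        4  Summer
group by term, mean of credits:
        credits
term           
Spring      2.0
Summer      2.5
add column credits_plus_4 = t['credits'] + 4:
        credits  credits_plus_4
term                           
Spring      2.0             6.0
Summer      2.5             6.5
add column diff = t['credits_plus_4'] - t['credits']:
        credits  credits_plus_4  diff
term                                 
Spring      2.0             6.0   4.0
Summer      2.5             6.5   4.0
Finally, value at row 'Spring', column 'diff' = 4.0.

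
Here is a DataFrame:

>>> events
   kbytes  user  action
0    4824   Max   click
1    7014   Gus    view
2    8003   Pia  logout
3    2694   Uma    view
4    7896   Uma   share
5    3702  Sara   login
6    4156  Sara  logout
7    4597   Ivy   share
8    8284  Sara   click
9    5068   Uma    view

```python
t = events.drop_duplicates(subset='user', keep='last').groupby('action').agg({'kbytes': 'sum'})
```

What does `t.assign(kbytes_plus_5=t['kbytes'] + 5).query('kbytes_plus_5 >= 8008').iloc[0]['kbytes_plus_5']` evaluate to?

13113

drop duplicate user (keep=last):
   kbytes  user  action
0    4824   Max   click
1    7014   Gus    view
2    8003   Pia  logout
7    4597   Ivy   share
8    8284  Sara   click
9    5068   Uma    view
group by action, sum of kbytes:
        kbytes
action        
click    13108
logout    8003
share     4597
view     12082
add column kbytes_plus_5 = t['kbytes'] + 5:
        kbytes  kbytes_plus_5
action                       
click    13108          13113
logout    8003           8008
share     4597           4602
view     12082          12087
filter rows where kbytes_plus_5 >= 8008:
        kbytes  kbytes_plus_5
action                       
click    13108          13113
logout    8003           8008
view     12082          12087
Taking the value at position 0, column 'kbytes_plus_5' gives 13113.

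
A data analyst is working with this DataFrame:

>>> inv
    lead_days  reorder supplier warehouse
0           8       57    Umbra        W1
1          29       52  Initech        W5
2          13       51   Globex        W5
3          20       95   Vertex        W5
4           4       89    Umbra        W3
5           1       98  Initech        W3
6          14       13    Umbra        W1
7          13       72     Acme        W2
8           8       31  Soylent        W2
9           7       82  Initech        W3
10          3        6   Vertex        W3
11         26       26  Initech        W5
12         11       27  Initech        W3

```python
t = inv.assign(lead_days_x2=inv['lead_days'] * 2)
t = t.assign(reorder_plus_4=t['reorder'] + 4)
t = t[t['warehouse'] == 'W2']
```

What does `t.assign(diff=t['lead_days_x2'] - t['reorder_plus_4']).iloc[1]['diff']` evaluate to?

-19

add column lead_days_x2 = inv['lead_days'] * 2:
    lead_days  reorder supplier warehouse  lead_days_x2
0           8       57    Umbra        W1            16
1          29       52  Initech        W5            58
2          13       51   Globex        W5            26
3          20       95   Vertex        W5            40
4           4       89    Umbra        W3             8
5           1       98  Initech        W3             2
6          14       13    Umbra        W1            28
7          13       72     Acme        W2            26
8           8       31  Soylent        W2            16
9           7       82  Initech        W3            14
10          3        6   Vertex        W3             6
11         26       26  Initech        W5            52
12         11       27  Initech        W3            22
add column reorder_plus_4 = t['reorder'] + 4:
    lead_days  reorder supplier warehouse  lead_days_x2  reorder_plus_4
0           8       57    Umbra        W1            16              61
1          29       52  Initech        W5            58              56
2          13       51   Globex        W5            26              55
3          20       95   Vertex        W5            40              99
4           4       89    Umbra        W3             8              93
5           1       98  Initech        W3             2             102
6          14       13    Umbra        W1            28              17
7          13       72     Acme        W2            26              76
8           8       31  Soylent        W2            16              35
9           7       82  Initech        W3            14              86
10          3        6   Vertex        W3             6              10
11         26       26  Initech        W5            52              30
12         11       27  Initech        W3            22              31
filter rows where warehouse == 'W2':
   lead_days  reorder supplier warehouse  lead_days_x2  reorder_plus_4
7         13       72     Acme        W2            26              76
8          8       31  Soylent        W2            16              35
add column diff = t['lead_days_x2'] - t['reorder_plus_4']:
   lead_days  reorder supplier warehouse  lead_days_x2  reorder_plus_4  diff
7         13       72     Acme        W2            26              76   -50
8          8       31  Soylent        W2            16              35   -19
Then the value at position 1, column 'diff': -19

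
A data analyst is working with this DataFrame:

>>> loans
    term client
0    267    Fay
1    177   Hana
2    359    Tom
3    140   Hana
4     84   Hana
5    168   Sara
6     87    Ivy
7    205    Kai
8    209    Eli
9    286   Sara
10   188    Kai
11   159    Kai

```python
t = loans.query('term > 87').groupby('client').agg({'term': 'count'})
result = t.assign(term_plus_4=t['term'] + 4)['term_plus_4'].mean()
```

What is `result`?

filter rows where term > 87:
    term client
0    267    Fay
1    177   Hana
2    359    Tom
3    140   Hana
5    168   Sara
7    205    Kai
8    209    Eli
9    286   Sara
10   188    Kai
11   159    Kai
group by client, count of term:
        term
client      
Eli        1
Fay        1
Hana       2
Kai        3
Sara       2
Tom        1
add column term_plus_4 = t['term'] + 4:
        term  term_plus_4
client                   
Eli        1            5
Fay        1            5
Hana       2            6
Kai        3            7
Sara       2            6
Tom        1            5
The mean of column 'term_plus_4' is 5.66666666667.

5.66666666667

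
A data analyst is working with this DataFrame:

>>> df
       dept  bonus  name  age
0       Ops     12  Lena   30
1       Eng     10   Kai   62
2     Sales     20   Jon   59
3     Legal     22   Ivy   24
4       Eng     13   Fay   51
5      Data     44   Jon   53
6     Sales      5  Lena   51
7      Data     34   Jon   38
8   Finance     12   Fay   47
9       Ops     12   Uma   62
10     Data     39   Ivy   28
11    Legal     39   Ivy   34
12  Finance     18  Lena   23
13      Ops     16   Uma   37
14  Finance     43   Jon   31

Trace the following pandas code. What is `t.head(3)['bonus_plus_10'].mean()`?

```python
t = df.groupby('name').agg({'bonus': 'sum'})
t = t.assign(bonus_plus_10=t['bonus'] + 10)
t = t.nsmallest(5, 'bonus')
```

group by name, sum of bonus:
      bonus
name       
Fay      25
Ivy     100
Jon     141
Kai      10
Lena     35
Uma      28
add column bonus_plus_10 = t['bonus'] + 10:
      bonus  bonus_plus_10
name                      
Fay      25             35
Ivy     100            110
Jon     141            151
Kai      10             20
Lena     35             45
Uma      28             38
take 5 rows with smallest bonus:
      bonus  bonus_plus_10
name                      
Kai      10             20
Fay      25             35
Uma      28             38
Lena     35             45
Ivy     100            110
take first 3 rows:
      bonus  bonus_plus_10
name                      
Kai      10             20
Fay      25             35
Uma      28             38
The mean of column 'bonus_plus_10' is 31.0.

31.0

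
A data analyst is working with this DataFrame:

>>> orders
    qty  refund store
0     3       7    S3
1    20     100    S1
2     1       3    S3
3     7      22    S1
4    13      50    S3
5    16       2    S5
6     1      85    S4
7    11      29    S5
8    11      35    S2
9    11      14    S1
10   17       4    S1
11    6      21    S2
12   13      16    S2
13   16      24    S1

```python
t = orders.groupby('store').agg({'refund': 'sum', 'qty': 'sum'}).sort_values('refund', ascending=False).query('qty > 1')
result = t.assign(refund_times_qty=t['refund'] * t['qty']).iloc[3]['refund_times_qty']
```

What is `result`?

group by store: sum(refund), sum(qty):
       refund  qty
store             
S1        164   71
S2         72   30
S3         60   17
S4         85    1
S5         31   27
sort by refund descending:
       refund  qty
store             
S1        164   71
S4         85    1
S2         72   30
S3         60   17
S5         31   27
filter rows where qty > 1:
       refund  qty
store             
S1        164   71
S2         72   30
S3         60   17
S5         31   27
add column refund_times_qty = t['refund'] * t['qty']:
       refund  qty  refund_times_qty
store                               
S1        164   71             11644
S2         72   30              2160
S3         60   17              1020
S5         31   27               837
Reading off the value at position 3, column 'refund_times_qty', we get 837.

837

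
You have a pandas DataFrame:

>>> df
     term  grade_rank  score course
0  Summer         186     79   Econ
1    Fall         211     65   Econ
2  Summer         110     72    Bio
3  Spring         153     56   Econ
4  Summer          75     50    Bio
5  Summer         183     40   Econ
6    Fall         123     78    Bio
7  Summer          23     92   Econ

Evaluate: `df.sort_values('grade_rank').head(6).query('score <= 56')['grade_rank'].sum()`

sort by grade_rank:
     term  grade_rank  score course
7  Summer          23     92   Econ
4  Summer          75     50    Bio
2  Summer         110     72    Bio
6    Fall         123     78    Bio
3  Spring         153     56   Econ
5  Summer         183     40   Econ
0  Summer         186     79   Econ
1    Fall         211     65   Econ
take first 6 rows:
     term  grade_rank  score course
7  Summer          23     92   Econ
4  Summer          75     50    Bio
2  Summer         110     72    Bio
6    Fall         123     78    Bio
3  Spring         153     56   Econ
5  Summer         183     40   Econ
filter rows where score <= 56:
     term  grade_rank  score course
4  Summer          75     50    Bio
3  Spring         153     56   Econ
5  Summer         183     40   Econ
Taking the sum of column 'grade_rank' gives 411.

411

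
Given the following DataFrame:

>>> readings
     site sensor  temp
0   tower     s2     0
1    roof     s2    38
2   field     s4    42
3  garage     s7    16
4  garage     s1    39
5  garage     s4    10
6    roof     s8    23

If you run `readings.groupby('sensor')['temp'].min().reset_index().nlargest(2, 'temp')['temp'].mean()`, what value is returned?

31.0

group by sensor, min of temp:
sensor
s1    39
s2     0
s4    10
s7    16
s8    23
Name: temp, dtype: int64
reset_index():
  sensor  temp
0     s1    39
1     s2     0
2     s4    10
3     s7    16
4     s8    23
take 2 rows with largest temp:
  sensor  temp
0     s1    39
4     s8    23
Hence 31.0.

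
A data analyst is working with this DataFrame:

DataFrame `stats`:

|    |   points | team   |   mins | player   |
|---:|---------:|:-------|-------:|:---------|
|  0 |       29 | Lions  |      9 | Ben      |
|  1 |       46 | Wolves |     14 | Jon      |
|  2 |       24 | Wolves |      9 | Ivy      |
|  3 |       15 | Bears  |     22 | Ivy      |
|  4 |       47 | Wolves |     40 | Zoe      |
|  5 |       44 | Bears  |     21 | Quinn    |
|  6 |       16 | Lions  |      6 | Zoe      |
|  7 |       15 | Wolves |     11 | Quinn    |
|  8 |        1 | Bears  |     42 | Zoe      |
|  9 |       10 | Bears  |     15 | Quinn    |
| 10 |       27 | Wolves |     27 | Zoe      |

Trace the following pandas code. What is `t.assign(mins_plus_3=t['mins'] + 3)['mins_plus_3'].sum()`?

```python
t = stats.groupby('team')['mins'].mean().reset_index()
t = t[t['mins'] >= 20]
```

group by team, mean of mins:
team
Bears     25.0
Lions      7.5
Wolves    20.2
Name: mins, dtype: float64
reset_index():
     team  mins
0   Bears  25.0
1   Lions   7.5
2  Wolves  20.2
filter rows where mins >= 20:
     team  mins
0   Bears  25.0
2  Wolves  20.2
add column mins_plus_3 = t['mins'] + 3:
     team  mins  mins_plus_3
0   Bears  25.0         28.0
2  Wolves  20.2         23.2
Taking the sum of column 'mins_plus_3' gives 51.2.

51.2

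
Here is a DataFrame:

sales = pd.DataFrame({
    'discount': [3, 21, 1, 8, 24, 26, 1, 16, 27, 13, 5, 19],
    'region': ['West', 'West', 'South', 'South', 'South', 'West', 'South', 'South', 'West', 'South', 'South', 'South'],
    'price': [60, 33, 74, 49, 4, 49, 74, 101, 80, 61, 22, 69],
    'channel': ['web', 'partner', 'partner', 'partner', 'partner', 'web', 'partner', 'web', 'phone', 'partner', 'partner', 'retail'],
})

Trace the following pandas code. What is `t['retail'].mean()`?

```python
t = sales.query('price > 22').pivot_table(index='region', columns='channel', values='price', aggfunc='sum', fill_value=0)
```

filter rows where price > 22:
    discount region  price  channel
0          3   West     60      web
1         21   West     33  partner
2          1  South     74  partner
3          8  South     49  partner
5         26   West     49      web
6          1  South     74  partner
7         16  South    101      web
8         27   West     80    phone
9         13  South     61  partner
11        19  South     69   retail
pivot: rows=region, cols=channel, sum(price):
channel  partner  phone  retail  web
region                              
South        258      0      69  101
West          33     80       0  109
So mean() = 34.5.

34.5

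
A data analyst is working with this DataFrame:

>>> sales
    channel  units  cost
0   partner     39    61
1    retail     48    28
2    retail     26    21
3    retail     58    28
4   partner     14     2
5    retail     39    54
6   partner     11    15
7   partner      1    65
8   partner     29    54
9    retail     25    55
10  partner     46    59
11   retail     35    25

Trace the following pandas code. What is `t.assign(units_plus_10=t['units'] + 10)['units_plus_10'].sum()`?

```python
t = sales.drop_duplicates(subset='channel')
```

drop duplicate channel (keep=first):
   channel  units  cost
0  partner     39    61
1   retail     48    28
add column units_plus_10 = t['units'] + 10:
   channel  units  cost  units_plus_10
0  partner     39    61             49
1   retail     48    28             58
sum of column 'units_plus_10' → 107

107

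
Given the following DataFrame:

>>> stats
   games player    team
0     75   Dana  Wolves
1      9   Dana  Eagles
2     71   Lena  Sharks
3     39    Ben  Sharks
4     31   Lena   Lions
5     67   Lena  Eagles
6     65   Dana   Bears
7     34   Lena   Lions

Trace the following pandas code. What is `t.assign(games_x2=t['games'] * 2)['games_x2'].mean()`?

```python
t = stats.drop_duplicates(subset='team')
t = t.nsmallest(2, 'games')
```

40.0

drop duplicate team (keep=first):
   games player    team
0     75   Dana  Wolves
1      9   Dana  Eagles
2     71   Lena  Sharks
4     31   Lena   Lions
6     65   Dana   Bears
take 2 rows with smallest games:
   games player    team
1      9   Dana  Eagles
4     31   Lena   Lions
add column games_x2 = t['games'] * 2:
   games player    team  games_x2
1      9   Dana  Eagles        18
4     31   Lena   Lions        62
Finally, mean of column 'games_x2' = 40.0.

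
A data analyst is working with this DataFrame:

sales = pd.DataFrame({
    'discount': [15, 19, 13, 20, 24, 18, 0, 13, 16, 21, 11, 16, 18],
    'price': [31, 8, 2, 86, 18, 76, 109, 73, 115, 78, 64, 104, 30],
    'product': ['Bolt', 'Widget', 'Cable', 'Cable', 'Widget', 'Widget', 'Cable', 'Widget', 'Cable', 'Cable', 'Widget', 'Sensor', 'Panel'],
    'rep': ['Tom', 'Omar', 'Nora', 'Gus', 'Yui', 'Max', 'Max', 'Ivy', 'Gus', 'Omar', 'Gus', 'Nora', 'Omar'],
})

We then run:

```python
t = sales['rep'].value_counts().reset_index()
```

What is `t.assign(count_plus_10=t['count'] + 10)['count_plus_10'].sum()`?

83

value_counts of rep:
rep
Omar    3
Gus     3
Nora    2
Max     2
Tom     1
Yui     1
Ivy     1
Name: count, dtype: int64
reset_index():
    rep  count
0  Omar      3
1   Gus      3
2  Nora      2
3   Max      2
4   Tom      1
5   Yui      1
6   Ivy      1
add column count_plus_10 = t['count'] + 10:
    rep  count  count_plus_10
0  Omar      3             13
1   Gus      3             13
2  Nora      2             12
3   Max      2             12
4   Tom      1             11
5   Yui      1             11
6   Ivy      1             11
So sum() = 83.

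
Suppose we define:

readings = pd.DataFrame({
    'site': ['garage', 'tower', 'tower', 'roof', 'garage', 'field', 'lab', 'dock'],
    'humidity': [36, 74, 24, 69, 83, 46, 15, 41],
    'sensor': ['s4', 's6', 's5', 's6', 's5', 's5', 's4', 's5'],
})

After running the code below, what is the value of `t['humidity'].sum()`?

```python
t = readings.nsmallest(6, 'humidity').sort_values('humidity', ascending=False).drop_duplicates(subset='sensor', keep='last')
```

108

take 6 rows with smallest humidity:
     site  humidity sensor
6     lab        15     s4
2   tower        24     s5
0  garage        36     s4
7    dock        41     s5
5   field        46     s5
3    roof        69     s6
sort by humidity descending:
     site  humidity sensor
3    roof        69     s6
5   field        46     s5
7    dock        41     s5
0  garage        36     s4
2   tower        24     s5
6     lab        15     s4
drop duplicate sensor (keep=last):
    site  humidity sensor
3   roof        69     s6
2  tower        24     s5
6    lab        15     s4
The sum of column 'humidity' is 108.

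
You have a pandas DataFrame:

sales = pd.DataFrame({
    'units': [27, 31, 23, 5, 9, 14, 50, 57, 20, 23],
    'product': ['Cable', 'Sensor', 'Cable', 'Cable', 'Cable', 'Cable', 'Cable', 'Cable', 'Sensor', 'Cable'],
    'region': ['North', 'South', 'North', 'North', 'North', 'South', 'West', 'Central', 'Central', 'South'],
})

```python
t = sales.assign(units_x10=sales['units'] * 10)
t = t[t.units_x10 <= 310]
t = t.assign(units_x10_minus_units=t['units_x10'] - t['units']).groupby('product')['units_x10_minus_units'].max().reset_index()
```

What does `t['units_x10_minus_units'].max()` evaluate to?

add column units_x10 = sales['units'] * 10:
   units product   region  units_x10
0     27   Cable    North        270
1     31  Sensor    South        310
2     23   Cable    North        230
3      5   Cable    North         50
4      9   Cable    North         90
5     14   Cable    South        140
6     50   Cable     West        500
7     57   Cable  Central        570
8     20  Sensor  Central        200
9     23   Cable    South        230
filter rows where units_x10 <= 310:
   units product   region  units_x10
0     27   Cable    North        270
1     31  Sensor    South        310
2     23   Cable    North        230
3      5   Cable    North         50
4      9   Cable    North         90
5     14   Cable    South        140
8     20  Sensor  Central        200
9     23   Cable    South        230
add column units_x10_minus_units = t['units_x10'] - t['units']:
   units product   region  units_x10  units_x10_minus_units
0     27   Cable    North        270                    243
1     31  Sensor    South        310                    279
2     23   Cable    North        230                    207
3      5   Cable    North         50                     45
4      9   Cable    North         90                     81
5     14   Cable    South        140                    126
8     20  Sensor  Central        200                    180
9     23   Cable    South        230                    207
group by product, max of units_x10_minus_units:
product
Cable     243
Sensor    279
Name: units_x10_minus_units, dtype: int64
reset_index():
  product  units_x10_minus_units
0   Cable                    243
1  Sensor                    279
Finally, max of column 'units_x10_minus_units' = 279.

279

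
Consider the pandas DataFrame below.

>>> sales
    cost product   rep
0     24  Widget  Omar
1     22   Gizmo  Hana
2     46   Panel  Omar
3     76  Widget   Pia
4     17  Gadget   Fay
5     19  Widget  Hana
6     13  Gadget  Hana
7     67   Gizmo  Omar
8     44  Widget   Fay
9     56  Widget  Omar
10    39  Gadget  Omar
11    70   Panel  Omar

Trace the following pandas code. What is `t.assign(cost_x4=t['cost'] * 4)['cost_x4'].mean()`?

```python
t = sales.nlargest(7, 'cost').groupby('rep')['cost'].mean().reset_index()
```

take 7 rows with largest cost:
    cost product   rep
3     76  Widget   Pia
11    70   Panel  Omar
7     67   Gizmo  Omar
9     56  Widget  Omar
2     46   Panel  Omar
8     44  Widget   Fay
10    39  Gadget  Omar
group by rep, mean of cost:
rep
Fay     44.0
Omar    55.6
Pia     76.0
Name: cost, dtype: float64
reset_index():
    rep  cost
0   Fay  44.0
1  Omar  55.6
2   Pia  76.0
add column cost_x4 = t['cost'] * 4:
    rep  cost  cost_x4
0   Fay  44.0    176.0
1  Omar  55.6    222.4
2   Pia  76.0    304.0

234.133333333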